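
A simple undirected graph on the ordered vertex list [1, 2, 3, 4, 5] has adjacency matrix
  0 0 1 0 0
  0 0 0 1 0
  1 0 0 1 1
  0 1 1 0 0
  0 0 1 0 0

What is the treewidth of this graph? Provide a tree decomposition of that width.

Treewidth 1.
One such decomposition:
Bags: B1 = {1, 3}  B2 = {3, 4}  B3 = {3, 5}  B4 = {2, 4}
Tree: B1–B2, B1–B3, B2–B4

The largest bag has 2 vertices, giving width 1; this decomposition certifies tw(G) ≤ 1. G has an edge, so its treewidth is at least 1. The upper and lower bounds meet at 1, so that is the treewidth.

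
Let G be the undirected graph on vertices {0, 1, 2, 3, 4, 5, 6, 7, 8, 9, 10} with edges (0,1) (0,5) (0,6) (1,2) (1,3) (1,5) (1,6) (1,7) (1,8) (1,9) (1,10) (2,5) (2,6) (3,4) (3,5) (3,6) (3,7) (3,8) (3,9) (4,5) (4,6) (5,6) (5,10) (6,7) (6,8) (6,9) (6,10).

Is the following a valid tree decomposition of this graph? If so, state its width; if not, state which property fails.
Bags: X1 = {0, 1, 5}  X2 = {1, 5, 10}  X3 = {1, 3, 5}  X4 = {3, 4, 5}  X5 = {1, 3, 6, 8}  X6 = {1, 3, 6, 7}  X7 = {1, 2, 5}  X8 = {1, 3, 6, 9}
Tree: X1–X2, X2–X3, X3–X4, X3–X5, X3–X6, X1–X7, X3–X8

A tree decomposition must satisfy three properties: every vertex lies in some bag; for every edge, both endpoints lie together in some bag; and for every vertex, the bags containing it form a connected subtree. Here edge (6,5) lies in no bag, so the decomposition is invalid.

No — edge (6,5) lies in no bag.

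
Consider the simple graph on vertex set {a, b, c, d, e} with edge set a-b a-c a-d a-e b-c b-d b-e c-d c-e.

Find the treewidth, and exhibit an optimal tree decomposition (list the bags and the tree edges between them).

Treewidth 3.
One optimal decomposition is:
Bags: B1 = {a, b, c, e}  B2 = {a, b, c, d}
Tree: B1–B2

Each bag holds 4 vertices, so the decomposition has width 3, which upper-bounds the treewidth. For the lower bound, the 4 vertices {a, b, c, d} are pairwise adjacent, and any tree decomposition puts a clique entirely inside one bag — forcing width ≥ 3. Combining the bounds, tw(G) = 3.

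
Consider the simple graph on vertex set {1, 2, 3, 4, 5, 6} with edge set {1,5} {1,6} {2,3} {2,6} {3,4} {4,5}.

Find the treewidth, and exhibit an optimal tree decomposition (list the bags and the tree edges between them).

Treewidth 2.
One optimal decomposition is:
Bags: B1 = {1, 2, 6}  B2 = {1, 2, 3}  B3 = {1, 3, 4}  B4 = {1, 4, 5}
Tree: B1–B2, B2–B3, B3–B4

Every bag has size at most 3, so the width is 3 − 1 = 2 and tw(G) ≤ 2. The edges 1–6–2–3–4–5–1 form a cycle, so G is not a tree and its treewidth is at least 2. The upper and lower bounds meet at 2, so that is the treewidth.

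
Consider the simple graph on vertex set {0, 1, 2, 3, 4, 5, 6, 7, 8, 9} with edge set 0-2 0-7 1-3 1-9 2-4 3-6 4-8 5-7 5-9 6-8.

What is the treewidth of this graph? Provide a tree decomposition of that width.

Treewidth 2.
Bags: B1 = {2, 4, 8}  B2 = {0, 2, 8}  B3 = {0, 7, 8}  B4 = {5, 7, 8}  B5 = {5, 8, 9}  B6 = {1, 8, 9}  B7 = {1, 3, 8}  B8 = {3, 6, 8}
Tree: B1–B2, B2–B3, B3–B4, B4–B5, B5–B6, B6–B7, B7–B8

Each bag holds 3 vertices, so the decomposition has width 2, which upper-bounds the treewidth. The edges 8–4–2–0–7–5–9–1–3–6–8 form a cycle, so G is not a tree and its treewidth is at least 2. Combining the bounds, tw(G) = 2.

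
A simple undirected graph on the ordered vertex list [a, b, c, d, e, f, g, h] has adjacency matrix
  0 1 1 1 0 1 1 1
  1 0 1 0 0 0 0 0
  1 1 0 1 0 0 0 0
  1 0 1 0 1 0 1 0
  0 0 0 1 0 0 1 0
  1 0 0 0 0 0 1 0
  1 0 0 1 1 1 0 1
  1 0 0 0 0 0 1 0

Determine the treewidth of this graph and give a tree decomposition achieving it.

The largest bag has 3 vertices, giving width 2; this decomposition certifies tw(G) ≤ 2. On the other hand G contains the 3-clique {d, e, g}. A clique must lie in a single bag of any decomposition, so no decomposition can have width below 2. Combining the bounds, tw(G) = 2.

Treewidth 2.
Bags: B1 = {a, d, g}  B2 = {a, c, d}  B3 = {a, f, g}  B4 = {d, e, g}  B5 = {a, g, h}  B6 = {a, b, c}
Tree: B1–B2, B1–B3, B1–B4, B3–B5, B2–B6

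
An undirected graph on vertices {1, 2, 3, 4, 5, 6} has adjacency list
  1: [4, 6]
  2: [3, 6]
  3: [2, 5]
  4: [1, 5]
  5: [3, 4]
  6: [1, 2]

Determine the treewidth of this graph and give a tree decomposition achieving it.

Each bag holds 3 vertices, so the decomposition has width 2, which upper-bounds the treewidth. Since 2–3–5–4–1–6–2 is a cycle in G, G is not acyclic. Forests are exactly the graphs of treewidth ≤ 1, so tw(G) ≥ 2. The upper and lower bounds meet at 2, so that is the treewidth.

Treewidth 2.
One optimal decomposition is:
Bags: B1 = {2, 3, 5}  B2 = {2, 4, 5}  B3 = {1, 2, 4}  B4 = {1, 2, 6}
Tree: B1–B2, B2–B3, B3–B4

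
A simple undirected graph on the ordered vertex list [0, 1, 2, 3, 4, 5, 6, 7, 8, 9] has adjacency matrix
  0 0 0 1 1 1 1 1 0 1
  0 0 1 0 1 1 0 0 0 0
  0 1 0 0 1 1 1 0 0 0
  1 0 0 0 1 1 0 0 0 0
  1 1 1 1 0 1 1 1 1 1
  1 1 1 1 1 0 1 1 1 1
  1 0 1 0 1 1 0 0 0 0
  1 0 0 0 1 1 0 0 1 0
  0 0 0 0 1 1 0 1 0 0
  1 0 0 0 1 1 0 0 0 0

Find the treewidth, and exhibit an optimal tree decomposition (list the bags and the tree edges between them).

Every bag has size at most 4, so the width is 4 − 1 = 3 and tw(G) ≤ 3. For the lower bound, the 4 vertices {0, 4, 5, 9} are pairwise adjacent, and any tree decomposition puts a clique entirely inside one bag — forcing width ≥ 3. Combining the bounds, tw(G) = 3.

Treewidth 3.
One optimal decomposition is:
Bags: B1 = {0, 4, 5, 6}  B2 = {0, 4, 5, 7}  B3 = {2, 4, 5, 6}  B4 = {0, 4, 5, 9}  B5 = {0, 3, 4, 5}  B6 = {1, 2, 4, 5}  B7 = {4, 5, 7, 8}
Tree: B1–B2, B1–B3, B2–B4, B2–B5, B3–B6, B2–B7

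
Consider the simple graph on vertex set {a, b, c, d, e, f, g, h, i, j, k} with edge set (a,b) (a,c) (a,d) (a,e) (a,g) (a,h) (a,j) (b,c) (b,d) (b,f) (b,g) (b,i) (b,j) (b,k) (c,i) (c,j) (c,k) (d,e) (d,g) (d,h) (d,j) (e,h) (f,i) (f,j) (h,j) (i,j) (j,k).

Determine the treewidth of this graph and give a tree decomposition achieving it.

Each bag holds 4 vertices, so the decomposition has width 3, which upper-bounds the treewidth. On the other hand G contains the 4-clique {a, d, e, h}. A clique must lie in a single bag of any decomposition, so no decomposition can have width below 3. Hence tw(G) = 3 exactly.

Treewidth 3.
One such decomposition:
Bags: B1 = {a, b, d, j}  B2 = {a, b, c, j}  B3 = {a, b, d, g}  B4 = {a, d, h, j}  B5 = {b, c, i, j}  B6 = {b, c, j, k}  B7 = {b, f, i, j}  B8 = {a, d, e, h}
Tree: B1–B2, B1–B3, B1–B4, B2–B5, B5–B6, B5–B7, B4–B8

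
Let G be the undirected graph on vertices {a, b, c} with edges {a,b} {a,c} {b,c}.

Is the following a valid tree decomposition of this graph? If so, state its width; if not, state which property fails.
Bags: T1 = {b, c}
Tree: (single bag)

A tree decomposition must satisfy three properties: every vertex lies in some bag; for every edge, both endpoints lie together in some bag; and for every vertex, the bags containing it form a connected subtree. Here vertex a appears in no bag, so the decomposition is invalid.

No — vertex a appears in no bag.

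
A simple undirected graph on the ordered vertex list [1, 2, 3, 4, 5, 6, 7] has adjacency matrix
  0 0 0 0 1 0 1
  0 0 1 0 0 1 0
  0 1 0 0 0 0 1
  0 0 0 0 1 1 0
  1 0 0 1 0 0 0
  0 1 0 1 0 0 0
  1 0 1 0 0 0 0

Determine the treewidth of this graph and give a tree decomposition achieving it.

The largest bag has 3 vertices, giving width 2; this decomposition certifies tw(G) ≤ 2. Since 5–4–6–2–3–7–1–5 is a cycle in G, G is not acyclic. Forests are exactly the graphs of treewidth ≤ 1, so tw(G) ≥ 2. Therefore the treewidth is 2.

Treewidth 2.
One such decomposition:
Bags: B1 = {4, 5, 6}  B2 = {2, 5, 6}  B3 = {2, 3, 5}  B4 = {3, 5, 7}  B5 = {1, 5, 7}
Tree: B1–B2, B2–B3, B3–B4, B4–B5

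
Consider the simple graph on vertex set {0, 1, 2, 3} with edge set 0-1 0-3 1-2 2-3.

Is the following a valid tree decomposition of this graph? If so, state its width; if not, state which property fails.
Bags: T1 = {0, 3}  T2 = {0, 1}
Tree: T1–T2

No — vertex 2 appears in no bag.

A tree decomposition must satisfy three properties: every vertex lies in some bag; for every edge, both endpoints lie together in some bag; and for every vertex, the bags containing it form a connected subtree. Here vertex 2 appears in no bag, so the decomposition is invalid.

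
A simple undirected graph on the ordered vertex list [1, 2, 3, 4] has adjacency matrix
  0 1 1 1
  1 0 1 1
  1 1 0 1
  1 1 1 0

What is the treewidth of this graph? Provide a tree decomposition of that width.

A single bag containing all 4 vertices is trivially a valid decomposition of width 3. On the other hand G contains the 4-clique {1, 2, 3, 4}. A clique must lie in a single bag of any decomposition, so no decomposition can have width below 3. Combining the bounds, tw(G) = 3.

Treewidth 3.
Bags: B1 = {1, 2, 3, 4}
Tree: (single bag)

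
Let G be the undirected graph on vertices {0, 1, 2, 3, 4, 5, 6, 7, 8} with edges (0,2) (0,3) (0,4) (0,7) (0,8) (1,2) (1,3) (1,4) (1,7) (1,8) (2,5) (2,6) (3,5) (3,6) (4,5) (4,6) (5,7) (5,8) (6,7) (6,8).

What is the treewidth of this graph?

4

A width-4 tree decomposition is:
Bags: B1 = {0, 1, 5, 6, 8}  B2 = {0, 1, 2, 5, 6}  B3 = {0, 1, 5, 6, 7}  B4 = {0, 1, 3, 5, 6}  B5 = {0, 1, 4, 5, 6}
Tree: B1–B2, B2–B3, B3–B4, B4–B5
Every bag has size at most 5, so the width is 5 − 1 = 4 and tw(G) ≤ 4. For the lower bound: the 5 vertex sets {5,8}, {1,2}, {0,7}, {6}, {3} are disjoint, each induces a connected subgraph, and every pair is joined by at least one edge of G. Contracting each set to a single vertex therefore yields K_{5} as a minor, and since treewidth is minor-monotone, tw(G) ≥ tw(K_{5}) = 4. Combining the bounds, tw(G) = 4.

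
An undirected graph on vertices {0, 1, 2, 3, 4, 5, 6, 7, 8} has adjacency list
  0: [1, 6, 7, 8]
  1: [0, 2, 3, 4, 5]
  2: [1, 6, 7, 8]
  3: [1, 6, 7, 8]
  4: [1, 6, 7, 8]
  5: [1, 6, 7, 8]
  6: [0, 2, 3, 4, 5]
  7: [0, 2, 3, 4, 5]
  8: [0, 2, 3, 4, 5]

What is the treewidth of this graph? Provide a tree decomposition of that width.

Each bag holds 5 vertices, so the decomposition has width 4, which upper-bounds the treewidth. For the lower bound: the 5 vertex sets {3,8}, {4,7}, {0,1}, {6}, {5} are disjoint, each induces a connected subgraph, and every pair is joined by at least one edge of G. Contracting each set to a single vertex therefore yields K_{5} as a minor, and since treewidth is minor-monotone, tw(G) ≥ tw(K_{5}) = 4. The upper and lower bounds meet at 4, so that is the treewidth.

Treewidth 4.
Bags: B1 = {1, 3, 6, 7, 8}  B2 = {1, 4, 6, 7, 8}  B3 = {0, 1, 6, 7, 8}  B4 = {1, 5, 6, 7, 8}  B5 = {1, 2, 6, 7, 8}
Tree: B1–B2, B2–B3, B3–B4, B4–B5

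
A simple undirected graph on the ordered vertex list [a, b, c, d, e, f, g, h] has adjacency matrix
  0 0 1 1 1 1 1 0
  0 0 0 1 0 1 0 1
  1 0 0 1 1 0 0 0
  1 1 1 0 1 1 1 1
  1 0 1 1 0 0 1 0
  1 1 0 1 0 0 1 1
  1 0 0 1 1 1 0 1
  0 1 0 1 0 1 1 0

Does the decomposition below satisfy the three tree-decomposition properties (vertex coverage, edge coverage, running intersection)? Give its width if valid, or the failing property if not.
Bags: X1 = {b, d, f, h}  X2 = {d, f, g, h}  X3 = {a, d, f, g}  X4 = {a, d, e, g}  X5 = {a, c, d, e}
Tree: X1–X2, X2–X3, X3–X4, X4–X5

Yes; width 3.

Checking the three conditions: (i) the bags cover all of {a, b, c, d, e, f, g, h}; (ii) for each edge, some bag contains both endpoints; (iii) the bags containing any fixed vertex form a subtree. All hold, so the decomposition is valid with width 4 − 1 = 3.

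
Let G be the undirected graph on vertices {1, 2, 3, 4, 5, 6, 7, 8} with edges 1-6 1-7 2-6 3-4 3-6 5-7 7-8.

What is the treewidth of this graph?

1

A width-1 tree decomposition is:
Bags: B1 = {1, 6}  B2 = {2, 6}  B3 = {1, 7}  B4 = {3, 6}  B5 = {7, 8}  B6 = {3, 4}  B7 = {5, 7}
Tree: B1–B2, B1–B3, B2–B4, B3–B5, B4–B6, B5–B7
The largest bag has 2 vertices, giving width 1; this decomposition certifies tw(G) ≤ 1. Since G has at least one edge (e.g. 1–6), it is not an edgeless graph, so tw(G) ≥ 1. Combining the bounds, tw(G) = 1.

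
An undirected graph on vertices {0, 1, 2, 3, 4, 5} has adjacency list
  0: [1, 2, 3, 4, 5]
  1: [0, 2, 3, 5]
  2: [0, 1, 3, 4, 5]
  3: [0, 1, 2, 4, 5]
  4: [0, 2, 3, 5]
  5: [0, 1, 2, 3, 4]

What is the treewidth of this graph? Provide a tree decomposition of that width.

Every bag has size at most 5, so the width is 5 − 1 = 4 and tw(G) ≤ 4. Conversely, {0, 1, 2, 3, 5} is a clique of size 5, and the vertices of any clique must share a bag in every tree decomposition; so some bag has ≥ 5 vertices and tw(G) ≥ 4. The upper and lower bounds meet at 4, so that is the treewidth.

Treewidth 4.
One optimal decomposition is:
Bags: B1 = {0, 2, 3, 4, 5}  B2 = {0, 1, 2, 3, 5}
Tree: B1–B2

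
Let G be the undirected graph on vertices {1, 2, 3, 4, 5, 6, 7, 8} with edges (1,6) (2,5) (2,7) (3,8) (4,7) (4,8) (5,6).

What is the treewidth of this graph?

1

A width-1 tree decomposition is:
Bags: B1 = {3, 8}  B2 = {4, 8}  B3 = {4, 7}  B4 = {2, 7}  B5 = {2, 5}  B6 = {5, 6}  B7 = {1, 6}
Tree: B1–B2, B2–B3, B3–B4, B4–B5, B5–B6, B6–B7
The largest bag has 2 vertices, giving width 1; this decomposition certifies tw(G) ≤ 1. Since G has at least one edge (e.g. 3–8), it is not an edgeless graph, so tw(G) ≥ 1. Therefore the treewidth is 1.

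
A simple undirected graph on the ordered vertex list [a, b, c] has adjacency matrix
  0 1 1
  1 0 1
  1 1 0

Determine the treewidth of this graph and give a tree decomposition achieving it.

Treewidth 2.
One such decomposition:
Bags: B1 = {a, b, c}
Tree: (single bag)

With just one bag of size 3, the width is 3 − 1 = 2, so tw(G) ≤ 2. Conversely, {a, b, c} is a clique of size 3, and the vertices of any clique must share a bag in every tree decomposition; so some bag has ≥ 3 vertices and tw(G) ≥ 2. Therefore the treewidth is 2.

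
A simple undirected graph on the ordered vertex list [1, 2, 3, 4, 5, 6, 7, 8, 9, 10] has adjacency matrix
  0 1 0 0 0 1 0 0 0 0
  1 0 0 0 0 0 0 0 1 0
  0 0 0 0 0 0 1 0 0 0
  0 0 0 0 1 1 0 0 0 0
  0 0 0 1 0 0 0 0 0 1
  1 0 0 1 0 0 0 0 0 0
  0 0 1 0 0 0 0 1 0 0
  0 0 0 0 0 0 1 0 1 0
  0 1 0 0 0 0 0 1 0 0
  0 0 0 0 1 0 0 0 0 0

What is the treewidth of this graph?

A width-1 tree decomposition is:
Bags: B1 = {3, 7}  B2 = {7, 8}  B3 = {8, 9}  B4 = {2, 9}  B5 = {1, 2}  B6 = {1, 6}  B7 = {4, 6}  B8 = {4, 5}  B9 = {5, 10}
Tree: B1–B2, B2–B3, B3–B4, B4–B5, B5–B6, B6–B7, B7–B8, B8–B9
The largest bag has 2 vertices, giving width 1; this decomposition certifies tw(G) ≤ 1. Any graph with an edge has treewidth ≥ 1, and G has the edge 3–7. The upper and lower bounds meet at 1, so that is the treewidth.

1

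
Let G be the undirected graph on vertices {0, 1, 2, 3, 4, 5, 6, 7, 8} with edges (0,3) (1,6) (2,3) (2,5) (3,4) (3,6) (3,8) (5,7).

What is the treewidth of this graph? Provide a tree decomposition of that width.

The largest bag has 2 vertices, giving width 1; this decomposition certifies tw(G) ≤ 1. Since G has at least one edge (e.g. 3–2), it is not an edgeless graph, so tw(G) ≥ 1. The upper and lower bounds meet at 1, so that is the treewidth.

Treewidth 1.
One optimal decomposition is:
Bags: B1 = {2, 3}  B2 = {3, 6}  B3 = {2, 5}  B4 = {3, 4}  B5 = {5, 7}  B6 = {1, 6}  B7 = {3, 8}  B8 = {0, 3}
Tree: B1–B2, B1–B3, B2–B4, B3–B5, B2–B6, B4–B7, B1–B8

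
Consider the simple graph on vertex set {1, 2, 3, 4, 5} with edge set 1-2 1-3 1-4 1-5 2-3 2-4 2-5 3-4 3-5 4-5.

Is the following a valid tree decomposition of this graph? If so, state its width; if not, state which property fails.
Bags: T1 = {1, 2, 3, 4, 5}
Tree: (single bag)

Yes; width 4.

Vertex coverage: the bags together contain {1, 2, 3, 4, 5}, the full vertex set. Edge coverage: each edge of G has both endpoints in at least one bag. Running intersection: for every vertex, the bags containing it form a connected subtree. All three properties hold, so this is a valid tree decomposition of width max|bag| − 1 = 4, and hence tw(G) ≤ 4.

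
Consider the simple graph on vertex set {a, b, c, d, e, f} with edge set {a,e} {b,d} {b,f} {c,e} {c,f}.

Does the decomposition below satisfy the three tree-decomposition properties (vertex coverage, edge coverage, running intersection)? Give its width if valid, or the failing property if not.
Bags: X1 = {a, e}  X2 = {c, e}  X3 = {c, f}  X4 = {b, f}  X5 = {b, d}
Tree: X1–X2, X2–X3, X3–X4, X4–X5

Vertex coverage: the bags together contain {a, b, c, d, e, f}, the full vertex set. Edge coverage: each edge of G has both endpoints in at least one bag. Running intersection: for every vertex, the bags containing it form a connected subtree. All three properties hold, so this is a valid tree decomposition of width max|bag| − 1 = 1, and hence tw(G) ≤ 1.

Yes; width 1.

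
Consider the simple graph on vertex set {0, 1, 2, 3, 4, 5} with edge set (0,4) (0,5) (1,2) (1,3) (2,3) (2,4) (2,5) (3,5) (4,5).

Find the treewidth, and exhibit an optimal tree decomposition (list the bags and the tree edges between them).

The largest bag has 3 vertices, giving width 2; this decomposition certifies tw(G) ≤ 2. Conversely, {0, 4, 5} is a clique of size 3, and the vertices of any clique must share a bag in every tree decomposition; so some bag has ≥ 3 vertices and tw(G) ≥ 2. Therefore the treewidth is 2.

Treewidth 2.
Bags: B1 = {0, 4, 5}  B2 = {2, 4, 5}  B3 = {2, 3, 5}  B4 = {1, 2, 3}
Tree: B1–B2, B2–B3, B3–B4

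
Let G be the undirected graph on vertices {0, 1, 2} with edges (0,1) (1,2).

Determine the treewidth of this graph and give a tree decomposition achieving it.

The largest bag has 2 vertices, giving width 1; this decomposition certifies tw(G) ≤ 1. G has an edge, so its treewidth is at least 1. Therefore the treewidth is 1.

Treewidth 1.
Bags: B1 = {1, 2}  B2 = {0, 1}
Tree: B1–B2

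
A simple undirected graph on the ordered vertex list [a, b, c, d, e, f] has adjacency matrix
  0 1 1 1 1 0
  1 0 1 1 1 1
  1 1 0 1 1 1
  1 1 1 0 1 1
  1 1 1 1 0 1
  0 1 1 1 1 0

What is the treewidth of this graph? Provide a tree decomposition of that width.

Each bag holds 5 vertices, so the decomposition has width 4, which upper-bounds the treewidth. On the other hand G contains the 5-clique {b, c, d, e, f}. A clique must lie in a single bag of any decomposition, so no decomposition can have width below 4. The upper and lower bounds meet at 4, so that is the treewidth.

Treewidth 4.
Bags: B1 = {a, b, c, d, e}  B2 = {b, c, d, e, f}
Tree: B1–B2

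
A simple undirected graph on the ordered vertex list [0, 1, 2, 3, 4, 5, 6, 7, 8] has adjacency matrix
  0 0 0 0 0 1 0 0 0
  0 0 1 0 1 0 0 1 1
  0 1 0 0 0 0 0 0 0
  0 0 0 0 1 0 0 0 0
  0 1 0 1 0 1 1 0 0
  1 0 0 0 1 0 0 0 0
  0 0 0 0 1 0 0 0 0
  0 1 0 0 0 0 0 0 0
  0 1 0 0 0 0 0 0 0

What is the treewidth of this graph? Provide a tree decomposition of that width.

Treewidth 1.
One optimal decomposition is:
Bags: B1 = {1, 4}  B2 = {1, 8}  B3 = {4, 5}  B4 = {1, 7}  B5 = {0, 5}  B6 = {1, 2}  B7 = {4, 6}  B8 = {3, 4}
Tree: B1–B2, B1–B3, B1–B4, B3–B5, B1–B6, B3–B7, B1–B8

Every bag has size at most 2, so the width is 2 − 1 = 1 and tw(G) ≤ 1. Since G has at least one edge (e.g. 1–4), it is not an edgeless graph, so tw(G) ≥ 1. Hence tw(G) = 1 exactly.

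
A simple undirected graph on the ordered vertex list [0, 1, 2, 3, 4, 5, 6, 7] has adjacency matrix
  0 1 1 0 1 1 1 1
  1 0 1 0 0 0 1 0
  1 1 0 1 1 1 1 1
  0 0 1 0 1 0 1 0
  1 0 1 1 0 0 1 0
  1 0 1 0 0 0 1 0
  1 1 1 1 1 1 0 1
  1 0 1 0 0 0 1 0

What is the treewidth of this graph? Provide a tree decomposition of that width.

The largest bag has 4 vertices, giving width 3; this decomposition certifies tw(G) ≤ 3. On the other hand G contains the 4-clique {0, 1, 2, 6}. A clique must lie in a single bag of any decomposition, so no decomposition can have width below 3. Combining the bounds, tw(G) = 3.

Treewidth 3.
One optimal decomposition is:
Bags: B1 = {0, 2, 6, 7}  B2 = {0, 1, 2, 6}  B3 = {0, 2, 5, 6}  B4 = {0, 2, 4, 6}  B5 = {2, 3, 4, 6}
Tree: B1–B2, B2–B3, B1–B4, B4–B5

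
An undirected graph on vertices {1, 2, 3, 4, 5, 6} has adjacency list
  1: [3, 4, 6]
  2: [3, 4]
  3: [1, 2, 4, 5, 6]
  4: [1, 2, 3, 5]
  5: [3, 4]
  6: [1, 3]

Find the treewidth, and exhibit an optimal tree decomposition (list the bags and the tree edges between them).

Every bag has size at most 3, so the width is 3 − 1 = 2 and tw(G) ≤ 2. On the other hand G contains the 3-clique {1, 3, 4}. A clique must lie in a single bag of any decomposition, so no decomposition can have width below 2. The upper and lower bounds meet at 2, so that is the treewidth.

Treewidth 2.
One such decomposition:
Bags: B1 = {1, 3, 4}  B2 = {1, 3, 6}  B3 = {3, 4, 5}  B4 = {2, 3, 4}
Tree: B1–B2, B1–B3, B3–B4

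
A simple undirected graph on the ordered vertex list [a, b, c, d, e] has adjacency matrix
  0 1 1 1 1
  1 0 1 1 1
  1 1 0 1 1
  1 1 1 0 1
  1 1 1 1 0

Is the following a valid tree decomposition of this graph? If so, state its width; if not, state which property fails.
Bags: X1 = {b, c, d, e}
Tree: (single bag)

A tree decomposition must satisfy three properties: every vertex lies in some bag; for every edge, both endpoints lie together in some bag; and for every vertex, the bags containing it form a connected subtree. Here vertex a appears in no bag, so the decomposition is invalid.

No — vertex a appears in no bag.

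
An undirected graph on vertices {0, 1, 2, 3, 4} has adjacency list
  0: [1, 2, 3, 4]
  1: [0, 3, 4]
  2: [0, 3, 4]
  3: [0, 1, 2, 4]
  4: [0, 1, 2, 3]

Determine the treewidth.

3

A width-3 tree decomposition is:
Bags: B1 = {0, 2, 3, 4}  B2 = {0, 1, 3, 4}
Tree: B1–B2
Every bag has size at most 4, so the width is 4 − 1 = 3 and tw(G) ≤ 3. Conversely, {0, 1, 3, 4} is a clique of size 4, and the vertices of any clique must share a bag in every tree decomposition; so some bag has ≥ 4 vertices and tw(G) ≥ 3. The upper and lower bounds meet at 3, so that is the treewidth.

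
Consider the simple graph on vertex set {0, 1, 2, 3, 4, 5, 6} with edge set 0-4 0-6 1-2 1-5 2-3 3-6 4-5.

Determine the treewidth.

2

A width-2 tree decomposition is:
Bags: B1 = {1, 4, 5}  B2 = {1, 2, 4}  B3 = {2, 3, 4}  B4 = {3, 4, 6}  B5 = {0, 4, 6}
Tree: B1–B2, B2–B3, B3–B4, B4–B5
The largest bag has 3 vertices, giving width 2; this decomposition certifies tw(G) ≤ 2. Since 4–5–1–2–3–6–0–4 is a cycle in G, G is not acyclic. Forests are exactly the graphs of treewidth ≤ 1, so tw(G) ≥ 2. Hence tw(G) = 2 exactly.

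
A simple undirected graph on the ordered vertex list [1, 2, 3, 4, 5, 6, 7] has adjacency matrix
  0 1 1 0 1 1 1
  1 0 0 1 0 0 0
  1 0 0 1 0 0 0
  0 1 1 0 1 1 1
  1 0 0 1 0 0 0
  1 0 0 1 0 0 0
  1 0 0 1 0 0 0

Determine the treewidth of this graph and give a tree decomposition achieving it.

Each bag holds 3 vertices, so the decomposition has width 2, which upper-bounds the treewidth. Since 4–5–1–7–4 is a cycle in G, G is not acyclic. Forests are exactly the graphs of treewidth ≤ 1, so tw(G) ≥ 2. Combining the bounds, tw(G) = 2.

Treewidth 2.
Bags: B1 = {1, 4, 5}  B2 = {1, 4, 7}  B3 = {1, 2, 4}  B4 = {1, 3, 4}  B5 = {1, 4, 6}
Tree: B1–B2, B2–B3, B3–B4, B4–B5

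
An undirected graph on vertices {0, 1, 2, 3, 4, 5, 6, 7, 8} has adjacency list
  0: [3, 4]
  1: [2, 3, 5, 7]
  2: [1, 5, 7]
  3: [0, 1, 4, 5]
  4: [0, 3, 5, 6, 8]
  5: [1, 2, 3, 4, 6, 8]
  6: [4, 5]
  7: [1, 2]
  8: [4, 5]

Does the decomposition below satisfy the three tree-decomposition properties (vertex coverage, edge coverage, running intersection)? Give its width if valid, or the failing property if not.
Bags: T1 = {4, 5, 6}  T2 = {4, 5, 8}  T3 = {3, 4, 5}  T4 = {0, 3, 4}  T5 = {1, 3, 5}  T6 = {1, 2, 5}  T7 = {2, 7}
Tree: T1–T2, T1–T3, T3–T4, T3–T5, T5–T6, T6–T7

No — edge (1,7) lies in no bag.

A tree decomposition must satisfy three properties: every vertex lies in some bag; for every edge, both endpoints lie together in some bag; and for every vertex, the bags containing it form a connected subtree. Here edge (1,7) lies in no bag, so the decomposition is invalid.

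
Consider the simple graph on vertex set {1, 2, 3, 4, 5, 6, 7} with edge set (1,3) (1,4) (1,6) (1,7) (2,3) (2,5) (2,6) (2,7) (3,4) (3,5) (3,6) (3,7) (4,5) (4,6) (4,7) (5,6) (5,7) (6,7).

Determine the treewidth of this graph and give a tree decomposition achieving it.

Treewidth 4.
Bags: B1 = {2, 3, 5, 6, 7}  B2 = {3, 4, 5, 6, 7}  B3 = {1, 3, 4, 6, 7}
Tree: B1–B2, B2–B3

The largest bag has 5 vertices, giving width 4; this decomposition certifies tw(G) ≤ 4. Conversely, {2, 3, 5, 6, 7} is a clique of size 5, and the vertices of any clique must share a bag in every tree decomposition; so some bag has ≥ 5 vertices and tw(G) ≥ 4. Therefore the treewidth is 4.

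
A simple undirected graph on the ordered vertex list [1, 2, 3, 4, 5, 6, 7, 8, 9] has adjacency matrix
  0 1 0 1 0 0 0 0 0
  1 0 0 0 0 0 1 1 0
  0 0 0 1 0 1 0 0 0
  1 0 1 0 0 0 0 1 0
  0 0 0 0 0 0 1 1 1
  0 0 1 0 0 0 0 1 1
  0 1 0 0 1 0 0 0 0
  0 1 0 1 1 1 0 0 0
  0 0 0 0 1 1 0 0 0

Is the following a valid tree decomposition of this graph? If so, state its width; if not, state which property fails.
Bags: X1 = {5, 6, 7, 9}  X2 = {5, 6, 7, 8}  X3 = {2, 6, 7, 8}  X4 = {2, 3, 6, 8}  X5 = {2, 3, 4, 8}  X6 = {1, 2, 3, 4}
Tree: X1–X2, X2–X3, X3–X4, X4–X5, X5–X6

Vertex coverage: the bags together contain {1, 2, 3, 4, 5, 6, 7, 8, 9}, the full vertex set. Edge coverage: each edge of G has both endpoints in at least one bag. Running intersection: for every vertex, the bags containing it form a connected subtree. All three properties hold, so this is a valid tree decomposition of width max|bag| − 1 = 3, and hence tw(G) ≤ 3.

Yes; width 3.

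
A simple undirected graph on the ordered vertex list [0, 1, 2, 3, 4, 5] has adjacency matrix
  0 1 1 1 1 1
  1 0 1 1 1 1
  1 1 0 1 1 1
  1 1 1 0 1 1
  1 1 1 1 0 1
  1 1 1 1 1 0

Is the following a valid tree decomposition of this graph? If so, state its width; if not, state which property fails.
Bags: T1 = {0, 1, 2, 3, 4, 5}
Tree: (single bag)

Yes; width 5.

Checking the three conditions: (i) the bags cover all of {0, 1, 2, 3, 4, 5}; (ii) for each edge, some bag contains both endpoints; (iii) the bags containing any fixed vertex form a subtree. All hold, so the decomposition is valid with width 6 − 1 = 5.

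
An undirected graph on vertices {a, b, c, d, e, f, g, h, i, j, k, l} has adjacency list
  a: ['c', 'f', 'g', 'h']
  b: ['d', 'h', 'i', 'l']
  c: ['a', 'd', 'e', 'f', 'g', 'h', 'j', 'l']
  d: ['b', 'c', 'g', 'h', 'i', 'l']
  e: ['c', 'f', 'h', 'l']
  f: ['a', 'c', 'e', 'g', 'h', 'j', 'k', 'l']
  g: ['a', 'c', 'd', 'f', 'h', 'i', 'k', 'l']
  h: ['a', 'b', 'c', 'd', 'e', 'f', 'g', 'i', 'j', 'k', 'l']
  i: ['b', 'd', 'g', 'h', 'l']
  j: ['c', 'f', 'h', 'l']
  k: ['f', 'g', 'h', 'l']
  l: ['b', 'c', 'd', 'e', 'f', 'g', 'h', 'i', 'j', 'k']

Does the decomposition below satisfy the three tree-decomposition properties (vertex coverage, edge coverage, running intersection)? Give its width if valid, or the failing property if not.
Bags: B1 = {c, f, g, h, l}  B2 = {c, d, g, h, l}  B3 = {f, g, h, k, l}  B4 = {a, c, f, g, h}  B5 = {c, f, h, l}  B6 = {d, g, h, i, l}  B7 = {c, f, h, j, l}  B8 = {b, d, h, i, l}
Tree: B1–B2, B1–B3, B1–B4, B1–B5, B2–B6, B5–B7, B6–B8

No — vertex e appears in no bag.

A tree decomposition must satisfy three properties: every vertex lies in some bag; for every edge, both endpoints lie together in some bag; and for every vertex, the bags containing it form a connected subtree. Here vertex e appears in no bag, so the decomposition is invalid.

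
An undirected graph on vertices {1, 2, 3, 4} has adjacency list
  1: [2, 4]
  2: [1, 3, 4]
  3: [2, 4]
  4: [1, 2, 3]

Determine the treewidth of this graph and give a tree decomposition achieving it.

Treewidth 2.
One such decomposition:
Bags: B1 = {1, 2, 4}  B2 = {2, 3, 4}
Tree: B1–B2

The largest bag has 3 vertices, giving width 2; this decomposition certifies tw(G) ≤ 2. For the lower bound, the 3 vertices {1, 2, 4} are pairwise adjacent, and any tree decomposition puts a clique entirely inside one bag — forcing width ≥ 2. Therefore the treewidth is 2.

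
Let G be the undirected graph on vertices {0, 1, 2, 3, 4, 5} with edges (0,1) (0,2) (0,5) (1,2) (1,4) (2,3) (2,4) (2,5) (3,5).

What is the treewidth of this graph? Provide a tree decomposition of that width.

Treewidth 2.
One optimal decomposition is:
Bags: B1 = {0, 1, 2}  B2 = {0, 2, 5}  B3 = {2, 3, 5}  B4 = {1, 2, 4}
Tree: B1–B2, B2–B3, B1–B4

Each bag holds 3 vertices, so the decomposition has width 2, which upper-bounds the treewidth. Conversely, {0, 1, 2} is a clique of size 3, and the vertices of any clique must share a bag in every tree decomposition; so some bag has ≥ 3 vertices and tw(G) ≥ 2. Hence tw(G) = 2 exactly.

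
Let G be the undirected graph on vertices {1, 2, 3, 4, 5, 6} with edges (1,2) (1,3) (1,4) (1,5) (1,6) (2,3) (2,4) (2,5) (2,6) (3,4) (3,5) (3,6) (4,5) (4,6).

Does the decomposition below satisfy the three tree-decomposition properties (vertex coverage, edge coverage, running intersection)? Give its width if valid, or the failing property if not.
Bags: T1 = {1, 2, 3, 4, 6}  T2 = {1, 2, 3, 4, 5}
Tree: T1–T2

Checking the three conditions: (i) the bags cover all of {1, 2, 3, 4, 5, 6}; (ii) for each edge, some bag contains both endpoints; (iii) the bags containing any fixed vertex form a subtree. All hold, so the decomposition is valid with width 5 − 1 = 4.

Yes; width 4.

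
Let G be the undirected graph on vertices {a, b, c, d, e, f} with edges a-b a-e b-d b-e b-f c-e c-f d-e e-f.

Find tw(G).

2

A width-2 tree decomposition is:
Bags: B1 = {b, d, e}  B2 = {a, b, e}  B3 = {b, e, f}  B4 = {c, e, f}
Tree: B1–B2, B1–B3, B3–B4
Every bag has size at most 3, so the width is 3 − 1 = 2 and tw(G) ≤ 2. For the lower bound, the 3 vertices {c, e, f} are pairwise adjacent, and any tree decomposition puts a clique entirely inside one bag — forcing width ≥ 2. The upper and lower bounds meet at 2, so that is the treewidth.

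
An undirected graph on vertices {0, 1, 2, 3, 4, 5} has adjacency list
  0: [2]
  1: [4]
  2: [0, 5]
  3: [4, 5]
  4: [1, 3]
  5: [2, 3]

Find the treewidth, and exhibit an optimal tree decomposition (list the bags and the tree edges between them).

Every bag has size at most 2, so the width is 2 − 1 = 1 and tw(G) ≤ 1. G has an edge, so its treewidth is at least 1. The upper and lower bounds meet at 1, so that is the treewidth.

Treewidth 1.
Bags: B1 = {3, 4}  B2 = {3, 5}  B3 = {2, 5}  B4 = {1, 4}  B5 = {0, 2}
Tree: B1–B2, B2–B3, B1–B4, B3–B5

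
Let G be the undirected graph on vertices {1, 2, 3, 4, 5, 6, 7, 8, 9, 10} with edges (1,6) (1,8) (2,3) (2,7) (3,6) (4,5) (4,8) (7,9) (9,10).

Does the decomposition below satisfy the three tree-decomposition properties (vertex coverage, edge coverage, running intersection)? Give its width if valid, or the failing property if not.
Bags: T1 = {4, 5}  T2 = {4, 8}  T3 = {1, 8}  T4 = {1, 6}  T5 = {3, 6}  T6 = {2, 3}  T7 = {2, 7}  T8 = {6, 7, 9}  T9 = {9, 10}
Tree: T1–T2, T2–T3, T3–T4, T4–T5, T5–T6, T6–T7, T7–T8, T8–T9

A tree decomposition must satisfy three properties: every vertex lies in some bag; for every edge, both endpoints lie together in some bag; and for every vertex, the bags containing it form a connected subtree. Here bags containing vertex 6 are not connected in the tree, so the decomposition is invalid.

No — bags containing vertex 6 are not connected in the tree.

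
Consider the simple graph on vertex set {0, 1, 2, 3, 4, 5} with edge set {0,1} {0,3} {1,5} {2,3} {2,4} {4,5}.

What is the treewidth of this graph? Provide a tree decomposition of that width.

Every bag has size at most 3, so the width is 3 − 1 = 2 and tw(G) ≤ 2. For the lower bound, G contains the cycle 2–4–5–1–0–3–2, so G is not a forest; only forests have treewidth ≤ 1, hence tw(G) ≥ 2. Therefore the treewidth is 2.

Treewidth 2.
One optimal decomposition is:
Bags: B1 = {2, 4, 5}  B2 = {1, 2, 5}  B3 = {0, 1, 2}  B4 = {0, 2, 3}
Tree: B1–B2, B2–B3, B3–B4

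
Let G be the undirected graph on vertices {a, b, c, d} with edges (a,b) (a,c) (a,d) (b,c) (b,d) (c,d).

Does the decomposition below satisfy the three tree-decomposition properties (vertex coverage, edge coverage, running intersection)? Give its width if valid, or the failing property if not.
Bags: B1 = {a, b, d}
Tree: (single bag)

A tree decomposition must satisfy three properties: every vertex lies in some bag; for every edge, both endpoints lie together in some bag; and for every vertex, the bags containing it form a connected subtree. Here vertex c appears in no bag, so the decomposition is invalid.

No — vertex c appears in no bag.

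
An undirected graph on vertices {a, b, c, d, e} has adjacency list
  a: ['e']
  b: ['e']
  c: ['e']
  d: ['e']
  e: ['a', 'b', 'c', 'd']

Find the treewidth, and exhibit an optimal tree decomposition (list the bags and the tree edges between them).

The largest bag has 2 vertices, giving width 1; this decomposition certifies tw(G) ≤ 1. Since G has at least one edge (e.g. a–e), it is not an edgeless graph, so tw(G) ≥ 1. Combining the bounds, tw(G) = 1.

Treewidth 1.
One such decomposition:
Bags: B1 = {a, e}  B2 = {c, e}  B3 = {b, e}  B4 = {d, e}
Tree: B1–B2, B2–B3, B2–B4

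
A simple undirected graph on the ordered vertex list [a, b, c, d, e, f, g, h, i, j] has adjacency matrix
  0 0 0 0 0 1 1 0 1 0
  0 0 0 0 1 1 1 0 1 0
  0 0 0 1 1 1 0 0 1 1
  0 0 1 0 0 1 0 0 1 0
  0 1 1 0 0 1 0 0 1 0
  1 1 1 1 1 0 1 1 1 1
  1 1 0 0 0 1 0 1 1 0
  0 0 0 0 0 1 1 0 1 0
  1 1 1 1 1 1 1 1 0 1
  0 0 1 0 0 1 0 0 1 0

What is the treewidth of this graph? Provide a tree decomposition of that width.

Each bag holds 4 vertices, so the decomposition has width 3, which upper-bounds the treewidth. For the lower bound, the 4 vertices {c, d, f, i} are pairwise adjacent, and any tree decomposition puts a clique entirely inside one bag — forcing width ≥ 3. The upper and lower bounds meet at 3, so that is the treewidth.

Treewidth 3.
One optimal decomposition is:
Bags: B1 = {c, f, i, j}  B2 = {c, e, f, i}  B3 = {b, e, f, i}  B4 = {b, f, g, i}  B5 = {c, d, f, i}  B6 = {f, g, h, i}  B7 = {a, f, g, i}
Tree: B1–B2, B2–B3, B3–B4, B2–B5, B4–B6, B6–B7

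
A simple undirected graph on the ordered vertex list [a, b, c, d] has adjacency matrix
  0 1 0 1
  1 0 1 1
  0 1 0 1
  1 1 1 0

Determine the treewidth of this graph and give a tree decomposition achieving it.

Treewidth 2.
One optimal decomposition is:
Bags: B1 = {b, c, d}  B2 = {a, b, d}
Tree: B1–B2

The largest bag has 3 vertices, giving width 2; this decomposition certifies tw(G) ≤ 2. On the other hand G contains the 3-clique {b, c, d}. A clique must lie in a single bag of any decomposition, so no decomposition can have width below 2. Hence tw(G) = 2 exactly.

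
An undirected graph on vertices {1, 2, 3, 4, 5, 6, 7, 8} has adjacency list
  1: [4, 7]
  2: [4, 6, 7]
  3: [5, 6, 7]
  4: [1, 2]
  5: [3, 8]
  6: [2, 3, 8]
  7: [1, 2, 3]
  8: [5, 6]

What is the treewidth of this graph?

A width-2 tree decomposition is:
Bags: B1 = {5, 6, 8}  B2 = {3, 5, 6}  B3 = {2, 3, 6}  B4 = {2, 3, 7}  B5 = {2, 4, 7}  B6 = {1, 4, 7}
Tree: B1–B2, B2–B3, B3–B4, B4–B5, B5–B6
The largest bag has 3 vertices, giving width 2; this decomposition certifies tw(G) ≤ 2. For the lower bound, G contains the cycle 8–5–3–6–8, so G is not a forest; only forests have treewidth ≤ 1, hence tw(G) ≥ 2. Combining the bounds, tw(G) = 2.

2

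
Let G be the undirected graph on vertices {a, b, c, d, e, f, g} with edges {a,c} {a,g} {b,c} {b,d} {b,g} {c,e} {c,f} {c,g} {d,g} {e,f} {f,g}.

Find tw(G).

A width-2 tree decomposition is:
Bags: B1 = {b, d, g}  B2 = {b, c, g}  B3 = {c, f, g}  B4 = {c, e, f}  B5 = {a, c, g}
Tree: B1–B2, B2–B3, B3–B4, B3–B5
Every bag has size at most 3, so the width is 3 − 1 = 2 and tw(G) ≤ 2. For the lower bound, the 3 vertices {b, d, g} are pairwise adjacent, and any tree decomposition puts a clique entirely inside one bag — forcing width ≥ 2. The upper and lower bounds meet at 2, so that is the treewidth.

2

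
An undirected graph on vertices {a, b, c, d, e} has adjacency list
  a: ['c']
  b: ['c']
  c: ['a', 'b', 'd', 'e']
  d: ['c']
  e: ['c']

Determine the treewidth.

1

A width-1 tree decomposition is:
Bags: B1 = {c, d}  B2 = {a, c}  B3 = {b, c}  B4 = {c, e}
Tree: B1–B2, B1–B3, B1–B4
Every bag has size at most 2, so the width is 2 − 1 = 1 and tw(G) ≤ 1. Any graph with an edge has treewidth ≥ 1, and G has the edge c–d. The upper and lower bounds meet at 1, so that is the treewidth.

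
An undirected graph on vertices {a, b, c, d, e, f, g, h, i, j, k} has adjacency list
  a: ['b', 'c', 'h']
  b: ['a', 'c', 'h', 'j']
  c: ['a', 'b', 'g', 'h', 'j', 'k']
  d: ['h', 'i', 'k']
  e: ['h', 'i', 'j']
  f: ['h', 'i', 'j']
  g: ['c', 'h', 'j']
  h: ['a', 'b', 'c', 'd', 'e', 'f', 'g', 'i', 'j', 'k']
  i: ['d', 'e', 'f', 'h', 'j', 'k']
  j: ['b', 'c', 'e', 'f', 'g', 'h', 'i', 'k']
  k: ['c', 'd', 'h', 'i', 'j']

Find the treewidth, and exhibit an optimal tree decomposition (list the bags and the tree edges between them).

Treewidth 3.
One such decomposition:
Bags: B1 = {b, c, h, j}  B2 = {a, b, c, h}  B3 = {c, h, j, k}  B4 = {h, i, j, k}  B5 = {f, h, i, j}  B6 = {e, h, i, j}  B7 = {c, g, h, j}  B8 = {d, h, i, k}
Tree: B1–B2, B1–B3, B3–B4, B4–B5, B4–B6, B1–B7, B4–B8

Each bag holds 4 vertices, so the decomposition has width 3, which upper-bounds the treewidth. For the lower bound, the 4 vertices {d, h, i, k} are pairwise adjacent, and any tree decomposition puts a clique entirely inside one bag — forcing width ≥ 3. The upper and lower bounds meet at 3, so that is the treewidth.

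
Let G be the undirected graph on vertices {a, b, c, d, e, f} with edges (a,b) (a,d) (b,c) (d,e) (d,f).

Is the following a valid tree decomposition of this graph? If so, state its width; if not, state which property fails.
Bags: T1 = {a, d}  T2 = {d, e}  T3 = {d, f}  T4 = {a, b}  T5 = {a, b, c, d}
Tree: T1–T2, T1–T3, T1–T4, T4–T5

No — bags containing vertex d are not connected in the tree.

A tree decomposition must satisfy three properties: every vertex lies in some bag; for every edge, both endpoints lie together in some bag; and for every vertex, the bags containing it form a connected subtree. Here bags containing vertex d are not connected in the tree, so the decomposition is invalid.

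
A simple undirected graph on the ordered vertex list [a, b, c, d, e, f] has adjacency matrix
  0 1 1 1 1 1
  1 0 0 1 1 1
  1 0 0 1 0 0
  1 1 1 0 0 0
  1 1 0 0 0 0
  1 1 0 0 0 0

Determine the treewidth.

A width-2 tree decomposition is:
Bags: B1 = {a, b, d}  B2 = {a, b, f}  B3 = {a, c, d}  B4 = {a, b, e}
Tree: B1–B2, B1–B3, B1–B4
Every bag has size at most 3, so the width is 3 − 1 = 2 and tw(G) ≤ 2. For the lower bound, the 3 vertices {a, c, d} are pairwise adjacent, and any tree decomposition puts a clique entirely inside one bag — forcing width ≥ 2. Therefore the treewidth is 2.

2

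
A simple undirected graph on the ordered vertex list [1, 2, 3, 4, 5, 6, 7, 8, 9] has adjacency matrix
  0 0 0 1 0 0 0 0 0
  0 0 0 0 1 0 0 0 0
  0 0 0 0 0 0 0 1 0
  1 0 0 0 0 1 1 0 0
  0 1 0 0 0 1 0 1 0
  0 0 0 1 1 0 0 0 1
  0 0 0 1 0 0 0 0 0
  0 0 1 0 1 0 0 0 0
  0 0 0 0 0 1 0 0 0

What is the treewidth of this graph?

1

A width-1 tree decomposition is:
Bags: B1 = {5, 6}  B2 = {4, 6}  B3 = {4, 7}  B4 = {1, 4}  B5 = {5, 8}  B6 = {6, 9}  B7 = {3, 8}  B8 = {2, 5}
Tree: B1–B2, B2–B3, B3–B4, B1–B5, B2–B6, B5–B7, B1–B8
Each bag holds 2 vertices, so the decomposition has width 1, which upper-bounds the treewidth. Since G has at least one edge (e.g. 5–6), it is not an edgeless graph, so tw(G) ≥ 1. Combining the bounds, tw(G) = 1.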